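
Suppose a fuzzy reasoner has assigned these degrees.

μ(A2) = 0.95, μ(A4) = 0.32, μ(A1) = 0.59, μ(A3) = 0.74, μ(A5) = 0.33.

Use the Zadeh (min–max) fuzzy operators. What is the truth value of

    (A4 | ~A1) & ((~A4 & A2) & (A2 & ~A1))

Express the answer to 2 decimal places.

~A1 = 1 − 0.59 = 0.41
A4 | ~A1 = max(a, b) on (0.32, 0.41) = 0.41
~A4 = 1 − 0.32 = 0.68
~A4 & A2 = min(a, b) on (0.68, 0.95) = 0.68
~A1 = 1 − 0.59 = 0.41
A2 & ~A1 = min(a, b) on (0.95, 0.41) = 0.41
(~A4 & A2) & (A2 & ~A1) = min(a, b) on (0.68, 0.41) = 0.41
(A4 | ~A1) & ((~A4 & A2) & (A2 & ~A1)) = min(a, b) on (0.41, 0.41) = 0.41

0.41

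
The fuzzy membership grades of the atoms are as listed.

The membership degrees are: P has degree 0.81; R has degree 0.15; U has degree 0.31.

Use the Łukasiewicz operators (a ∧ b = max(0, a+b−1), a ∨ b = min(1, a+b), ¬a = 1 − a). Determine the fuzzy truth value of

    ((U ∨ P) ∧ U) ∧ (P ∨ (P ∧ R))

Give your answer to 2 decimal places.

0.12

U ∨ P = min(1, a+b) on (0.31, 0.81) = 1.00
(U ∨ P) ∧ U = max(0, a+b−1) on (1.00, 0.31) = 0.31
P ∧ R = max(0, a+b−1) on (0.81, 0.15) = 0.00
P ∨ (P ∧ R) = min(1, a+b) on (0.81, 0.00) = 0.81
((U ∨ P) ∧ U) ∧ (P ∨ (P ∧ R)) = max(0, a+b−1) on (0.31, 0.81) = 0.12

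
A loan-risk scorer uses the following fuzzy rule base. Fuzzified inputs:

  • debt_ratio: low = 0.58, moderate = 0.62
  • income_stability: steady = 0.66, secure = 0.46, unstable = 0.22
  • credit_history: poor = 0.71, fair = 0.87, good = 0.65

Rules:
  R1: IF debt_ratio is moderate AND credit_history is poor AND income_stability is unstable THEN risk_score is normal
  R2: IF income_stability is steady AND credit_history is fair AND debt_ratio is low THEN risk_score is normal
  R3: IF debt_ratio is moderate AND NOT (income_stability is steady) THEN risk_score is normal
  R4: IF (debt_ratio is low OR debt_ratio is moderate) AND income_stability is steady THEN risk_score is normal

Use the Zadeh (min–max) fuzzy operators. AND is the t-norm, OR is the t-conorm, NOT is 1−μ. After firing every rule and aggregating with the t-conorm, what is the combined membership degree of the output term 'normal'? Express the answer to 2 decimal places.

0.62

R1: moderate=0.62, poor=0.71, unstable=0.22; AND[min(a, b)] → w = 0.22
R2: steady=0.66, fair=0.87, low=0.58; AND[min(a, b)] → w = 0.58
R3: moderate=0.62, ¬steady=1−0.66=0.34; AND[min(a, b)] → w = 0.34
R4: (low=0.58 OR moderate=0.62) = 0.62; AND[min(a, b)] with steady=0.66 → w = 0.62
Rules with consequent 'normal': {R1, R2, R3, R4} → strengths 0.22, 0.58, 0.34, 0.62
Aggregate via t-conorm [max(a, b)]: 0.62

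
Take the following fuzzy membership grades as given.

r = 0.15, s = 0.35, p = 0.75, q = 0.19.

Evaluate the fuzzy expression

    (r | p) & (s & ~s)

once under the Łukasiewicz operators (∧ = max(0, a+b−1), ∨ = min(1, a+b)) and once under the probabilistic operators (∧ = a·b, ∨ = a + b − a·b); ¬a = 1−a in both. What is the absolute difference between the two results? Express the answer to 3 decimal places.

Under Łukasiewicz:
  r | p = min(1, a+b) on (0.15, 0.75) = 0.90
  ~s = 1 − 0.35 = 0.65
  s & ~s = max(0, a+b−1) on (0.35, 0.65) = 0.00
  (r | p) & (s & ~s) = max(0, a+b−1) on (0.90, 0.00) = 0.00
  → value = 0.0000
Under probabilistic:
  r | p = a + b − a·b on (0.1500, 0.7500) = 0.7875
  ~s = 1 − 0.3500 = 0.6500
  s & ~s = a·b on (0.3500, 0.6500) = 0.2275
  (r | p) & (s & ~s) = a·b on (0.7875, 0.2275) = 0.1792
  → value = 0.1792
|0.0000 − 0.1792| = 0.179

0.179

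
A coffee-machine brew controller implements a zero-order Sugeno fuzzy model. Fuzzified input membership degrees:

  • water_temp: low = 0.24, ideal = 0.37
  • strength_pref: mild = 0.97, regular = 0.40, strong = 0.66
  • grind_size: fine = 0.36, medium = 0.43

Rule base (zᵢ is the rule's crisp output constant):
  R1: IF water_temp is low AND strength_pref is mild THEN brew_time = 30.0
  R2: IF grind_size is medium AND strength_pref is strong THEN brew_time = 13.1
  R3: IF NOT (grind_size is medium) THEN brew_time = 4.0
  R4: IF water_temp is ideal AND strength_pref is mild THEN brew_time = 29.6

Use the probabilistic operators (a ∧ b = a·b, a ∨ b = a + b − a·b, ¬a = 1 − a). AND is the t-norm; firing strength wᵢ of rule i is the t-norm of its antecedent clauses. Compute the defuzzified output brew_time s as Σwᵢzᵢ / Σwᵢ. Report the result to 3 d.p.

16.330

R1 (z=30.0): low=0.24, mild=0.97; AND[a·b] → w = 0.2328
R2 (z=13.1): medium=0.43, strong=0.66; AND[a·b] → w = 0.2838
R3 (z=4.0): ¬medium=1−0.43=0.57 → w = 0.5700
R4 (z=29.6): ideal=0.37, mild=0.97; AND[a·b] → w = 0.3589
Weighted average = (0.2328·30.0 + 0.2838·13.1 + 0.5700·4.0 + 0.3589·29.6) / (0.2328 + 0.2838 + 0.5700 + 0.3589)
  = 23.6052 / 1.4455 = 16.330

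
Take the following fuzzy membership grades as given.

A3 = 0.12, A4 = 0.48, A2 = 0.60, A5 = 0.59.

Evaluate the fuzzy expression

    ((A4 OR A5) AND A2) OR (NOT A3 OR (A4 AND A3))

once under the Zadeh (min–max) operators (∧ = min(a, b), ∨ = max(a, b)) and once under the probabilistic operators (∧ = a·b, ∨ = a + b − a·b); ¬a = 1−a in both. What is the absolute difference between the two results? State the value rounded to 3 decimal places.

Under Zadeh (min–max):
  A4 OR A5 = max(a, b) on (0.48, 0.59) = 0.59
  (A4 OR A5) AND A2 = min(a, b) on (0.59, 0.60) = 0.59
  NOT A3 = 1 − 0.12 = 0.88
  A4 AND A3 = min(a, b) on (0.48, 0.12) = 0.12
  NOT A3 OR (A4 AND A3) = max(a, b) on (0.88, 0.12) = 0.88
  ((A4 OR A5) AND A2) OR (NOT A3 OR (A4 AND A3)) = max(a, b) on (0.59, 0.88) = 0.88
  → value = 0.8800
Under probabilistic:
  A4 OR A5 = a + b − a·b on (0.4800, 0.5900) = 0.7868
  (A4 OR A5) AND A2 = a·b on (0.7868, 0.6000) = 0.4721
  NOT A3 = 1 − 0.1200 = 0.8800
  A4 AND A3 = a·b on (0.4800, 0.1200) = 0.0576
  NOT A3 OR (A4 AND A3) = a + b − a·b on (0.8800, 0.0576) = 0.8869
  ((A4 OR A5) AND A2) OR (NOT A3 OR (A4 AND A3)) = a + b − a·b on (0.4721, 0.8869) = 0.9403
  → value = 0.9403
|0.8800 − 0.9403| = 0.060

0.060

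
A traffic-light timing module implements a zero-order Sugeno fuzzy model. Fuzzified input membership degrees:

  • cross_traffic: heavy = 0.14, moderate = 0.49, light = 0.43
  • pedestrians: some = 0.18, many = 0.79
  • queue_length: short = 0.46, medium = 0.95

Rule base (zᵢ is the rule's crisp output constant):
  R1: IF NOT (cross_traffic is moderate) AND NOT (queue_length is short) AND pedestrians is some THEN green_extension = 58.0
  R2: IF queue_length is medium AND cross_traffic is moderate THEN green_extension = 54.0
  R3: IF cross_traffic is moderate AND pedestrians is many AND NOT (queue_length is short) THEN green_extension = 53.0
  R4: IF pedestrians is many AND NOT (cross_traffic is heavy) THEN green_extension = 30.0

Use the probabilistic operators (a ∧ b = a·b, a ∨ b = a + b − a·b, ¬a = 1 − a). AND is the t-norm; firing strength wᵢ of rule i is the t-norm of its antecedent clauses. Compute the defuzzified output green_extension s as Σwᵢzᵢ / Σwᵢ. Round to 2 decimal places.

R1 (z=58.0): ¬moderate=1−0.49=0.51, ¬short=1−0.46=0.54, some=0.18; AND[a·b] → w = 0.0496
R2 (z=54.0): medium=0.95, moderate=0.49; AND[a·b] → w = 0.4655
R3 (z=53.0): moderate=0.49, many=0.79, ¬short=1−0.46=0.54; AND[a·b] → w = 0.2090
R4 (z=30.0): many=0.79, ¬heavy=1−0.14=0.86; AND[a·b] → w = 0.6794
Weighted average = (0.0496·58.0 + 0.4655·54.0 + 0.2090·53.0 + 0.6794·30.0) / (0.0496 + 0.4655 + 0.2090 + 0.6794)
  = 59.4730 / 1.4035 = 42.37

42.37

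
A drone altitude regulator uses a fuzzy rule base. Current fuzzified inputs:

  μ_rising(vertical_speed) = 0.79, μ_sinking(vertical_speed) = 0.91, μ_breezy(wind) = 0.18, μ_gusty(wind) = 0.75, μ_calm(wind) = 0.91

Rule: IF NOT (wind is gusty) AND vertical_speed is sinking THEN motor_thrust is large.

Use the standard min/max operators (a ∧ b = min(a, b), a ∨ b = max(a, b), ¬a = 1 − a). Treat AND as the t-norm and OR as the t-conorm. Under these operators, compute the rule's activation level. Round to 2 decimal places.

0.25

firing strength: ¬gusty=1−0.75=0.25, sinking=0.91; AND[min(a, b)] → w = 0.25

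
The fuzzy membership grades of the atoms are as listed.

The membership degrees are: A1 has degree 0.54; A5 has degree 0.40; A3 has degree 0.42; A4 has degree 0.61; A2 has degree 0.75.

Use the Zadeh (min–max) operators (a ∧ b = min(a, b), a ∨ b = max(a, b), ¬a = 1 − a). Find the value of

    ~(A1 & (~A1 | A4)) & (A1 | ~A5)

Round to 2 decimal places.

~A1 = 1 − 0.54 = 0.46
~A1 | A4 = max(a, b) on (0.46, 0.61) = 0.61
A1 & (~A1 | A4) = min(a, b) on (0.54, 0.61) = 0.54
~(A1 & (~A1 | A4)) = 1 − 0.54 = 0.46
~A5 = 1 − 0.40 = 0.60
A1 | ~A5 = max(a, b) on (0.54, 0.60) = 0.60
~(A1 & (~A1 | A4)) & (A1 | ~A5) = min(a, b) on (0.46, 0.60) = 0.46

0.46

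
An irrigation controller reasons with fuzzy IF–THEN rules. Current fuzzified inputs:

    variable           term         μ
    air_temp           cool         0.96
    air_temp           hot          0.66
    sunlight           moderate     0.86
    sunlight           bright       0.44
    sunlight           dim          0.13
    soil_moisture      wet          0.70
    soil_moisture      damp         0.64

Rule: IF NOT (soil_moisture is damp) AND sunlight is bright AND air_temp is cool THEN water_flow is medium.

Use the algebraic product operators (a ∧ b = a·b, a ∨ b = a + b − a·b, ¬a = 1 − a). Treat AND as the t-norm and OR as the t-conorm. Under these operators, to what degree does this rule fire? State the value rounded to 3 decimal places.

firing strength: ¬damp=1−0.64=0.36, bright=0.44, cool=0.96; AND[a·b] → w = 0.1521

0.152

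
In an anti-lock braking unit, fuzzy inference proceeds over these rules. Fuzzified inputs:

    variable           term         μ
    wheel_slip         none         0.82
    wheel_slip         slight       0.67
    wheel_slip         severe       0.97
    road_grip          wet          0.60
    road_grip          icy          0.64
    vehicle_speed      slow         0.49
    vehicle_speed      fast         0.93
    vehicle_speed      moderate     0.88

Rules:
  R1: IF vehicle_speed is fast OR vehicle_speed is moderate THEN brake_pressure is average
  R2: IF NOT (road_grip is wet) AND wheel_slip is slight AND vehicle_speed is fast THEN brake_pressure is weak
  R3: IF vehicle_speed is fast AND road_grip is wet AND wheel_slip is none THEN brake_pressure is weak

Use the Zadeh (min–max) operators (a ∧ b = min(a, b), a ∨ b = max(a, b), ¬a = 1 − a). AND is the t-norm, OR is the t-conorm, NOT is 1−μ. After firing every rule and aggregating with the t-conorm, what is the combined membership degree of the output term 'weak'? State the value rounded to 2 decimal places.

0.60

R1: fast=0.93, moderate=0.88; OR[max(a, b)] → w = 0.93
R2: ¬wet=1−0.60=0.40, slight=0.67, fast=0.93; AND[min(a, b)] → w = 0.40
R3: fast=0.93, wet=0.60, none=0.82; AND[min(a, b)] → w = 0.60
Rules with consequent 'weak': {R2, R3} → strengths 0.40, 0.60
Aggregate via t-conorm [max(a, b)]: 0.60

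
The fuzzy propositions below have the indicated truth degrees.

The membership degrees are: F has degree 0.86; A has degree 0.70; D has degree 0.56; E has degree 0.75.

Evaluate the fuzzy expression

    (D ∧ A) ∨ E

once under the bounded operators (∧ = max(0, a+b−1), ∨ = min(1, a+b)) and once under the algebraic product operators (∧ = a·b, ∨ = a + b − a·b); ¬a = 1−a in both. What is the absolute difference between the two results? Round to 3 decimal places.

0.152

Under bounded:
  D ∧ A = max(0, a+b−1) on (0.56, 0.70) = 0.26
  (D ∧ A) ∨ E = min(1, a+b) on (0.26, 0.75) = 1.00
  → value = 1.0000
Under algebraic product:
  D ∧ A = a·b on (0.5600, 0.7000) = 0.3920
  (D ∧ A) ∨ E = a + b − a·b on (0.3920, 0.7500) = 0.8480
  → value = 0.8480
|1.0000 − 0.8480| = 0.152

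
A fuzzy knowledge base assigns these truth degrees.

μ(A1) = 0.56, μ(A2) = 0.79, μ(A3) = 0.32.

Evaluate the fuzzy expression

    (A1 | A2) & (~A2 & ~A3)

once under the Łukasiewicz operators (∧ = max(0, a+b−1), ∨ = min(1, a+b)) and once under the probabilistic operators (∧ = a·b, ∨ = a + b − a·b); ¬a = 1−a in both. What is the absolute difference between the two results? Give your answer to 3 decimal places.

0.130

Under Łukasiewicz:
  A1 | A2 = min(1, a+b) on (0.56, 0.79) = 1.00
  ~A2 = 1 − 0.79 = 0.21
  ~A3 = 1 − 0.32 = 0.68
  ~A2 & ~A3 = max(0, a+b−1) on (0.21, 0.68) = 0.00
  (A1 | A2) & (~A2 & ~A3) = max(0, a+b−1) on (1.00, 0.00) = 0.00
  → value = 0.0000
Under probabilistic:
  A1 | A2 = a + b − a·b on (0.5600, 0.7900) = 0.9076
  ~A2 = 1 − 0.7900 = 0.2100
  ~A3 = 1 − 0.3200 = 0.6800
  ~A2 & ~A3 = a·b on (0.2100, 0.6800) = 0.1428
  (A1 | A2) & (~A2 & ~A3) = a·b on (0.9076, 0.1428) = 0.1296
  → value = 0.1296
|0.0000 − 0.1296| = 0.130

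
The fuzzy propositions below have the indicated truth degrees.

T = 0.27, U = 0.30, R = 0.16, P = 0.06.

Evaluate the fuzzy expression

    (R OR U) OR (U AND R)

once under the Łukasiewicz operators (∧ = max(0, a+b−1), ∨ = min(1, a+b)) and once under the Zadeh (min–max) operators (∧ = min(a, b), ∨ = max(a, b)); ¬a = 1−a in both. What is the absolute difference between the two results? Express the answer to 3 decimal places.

Under Łukasiewicz:
  R OR U = min(1, a+b) on (0.16, 0.30) = 0.46
  U AND R = max(0, a+b−1) on (0.30, 0.16) = 0.00
  (R OR U) OR (U AND R) = min(1, a+b) on (0.46, 0.00) = 0.46
  → value = 0.4600
Under Zadeh (min–max):
  R OR U = max(a, b) on (0.16, 0.30) = 0.30
  U AND R = min(a, b) on (0.30, 0.16) = 0.16
  (R OR U) OR (U AND R) = max(a, b) on (0.30, 0.16) = 0.30
  → value = 0.3000
|0.4600 − 0.3000| = 0.160

0.160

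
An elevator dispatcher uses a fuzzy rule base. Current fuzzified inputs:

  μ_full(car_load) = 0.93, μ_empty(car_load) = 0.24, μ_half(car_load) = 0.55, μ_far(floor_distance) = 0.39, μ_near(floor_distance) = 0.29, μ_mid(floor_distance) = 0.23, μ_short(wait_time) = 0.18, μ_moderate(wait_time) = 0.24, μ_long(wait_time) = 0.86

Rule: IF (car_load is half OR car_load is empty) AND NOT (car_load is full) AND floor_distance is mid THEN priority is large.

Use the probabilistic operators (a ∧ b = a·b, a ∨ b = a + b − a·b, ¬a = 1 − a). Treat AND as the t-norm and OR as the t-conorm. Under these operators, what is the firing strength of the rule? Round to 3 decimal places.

firing strength: (half=0.55 OR empty=0.24) = 0.6580; AND[a·b] with ¬full=1−0.93=0.07, mid=0.23 → w = 0.0106

0.011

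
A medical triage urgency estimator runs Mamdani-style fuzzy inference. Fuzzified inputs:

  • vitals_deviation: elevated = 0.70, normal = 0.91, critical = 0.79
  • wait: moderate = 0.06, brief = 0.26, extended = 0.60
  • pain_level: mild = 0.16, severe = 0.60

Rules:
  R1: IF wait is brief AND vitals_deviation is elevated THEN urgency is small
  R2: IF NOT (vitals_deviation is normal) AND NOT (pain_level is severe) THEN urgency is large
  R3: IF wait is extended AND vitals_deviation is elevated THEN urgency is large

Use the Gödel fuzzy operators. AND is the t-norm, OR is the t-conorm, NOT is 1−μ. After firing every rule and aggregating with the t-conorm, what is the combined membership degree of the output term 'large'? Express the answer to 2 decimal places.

R1: brief=0.26, elevated=0.70; AND[min(a, b)] → w = 0.26
R2: ¬normal=1−0.91=0.09, ¬severe=1−0.60=0.40; AND[min(a, b)] → w = 0.09
R3: extended=0.60, elevated=0.70; AND[min(a, b)] → w = 0.60
Rules with consequent 'large': {R2, R3} → strengths 0.09, 0.60
Aggregate via t-conorm [max(a, b)]: 0.60

0.60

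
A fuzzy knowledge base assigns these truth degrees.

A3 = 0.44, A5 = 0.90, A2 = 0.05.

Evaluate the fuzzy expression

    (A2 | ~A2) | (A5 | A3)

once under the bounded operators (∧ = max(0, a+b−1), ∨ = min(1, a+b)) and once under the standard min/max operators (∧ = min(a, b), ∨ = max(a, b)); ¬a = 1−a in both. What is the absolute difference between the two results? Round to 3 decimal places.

Under bounded:
  ~A2 = 1 − 0.05 = 0.95
  A2 | ~A2 = min(1, a+b) on (0.05, 0.95) = 1.00
  A5 | A3 = min(1, a+b) on (0.90, 0.44) = 1.00
  (A2 | ~A2) | (A5 | A3) = min(1, a+b) on (1.00, 1.00) = 1.00
  → value = 1.0000
Under standard min/max:
  ~A2 = 1 − 0.05 = 0.95
  A2 | ~A2 = max(a, b) on (0.05, 0.95) = 0.95
  A5 | A3 = max(a, b) on (0.90, 0.44) = 0.90
  (A2 | ~A2) | (A5 | A3) = max(a, b) on (0.95, 0.90) = 0.95
  → value = 0.9500
|1.0000 − 0.9500| = 0.050

0.050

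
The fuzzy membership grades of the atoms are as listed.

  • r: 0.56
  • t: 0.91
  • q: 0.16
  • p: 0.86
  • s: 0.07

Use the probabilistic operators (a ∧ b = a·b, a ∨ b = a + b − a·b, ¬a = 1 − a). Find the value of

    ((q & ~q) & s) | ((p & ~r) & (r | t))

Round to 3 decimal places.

~q = 1 − 0.1600 = 0.8400
q & ~q = a·b on (0.1600, 0.8400) = 0.1344
(q & ~q) & s = a·b on (0.1344, 0.0700) = 0.0094
~r = 1 − 0.5600 = 0.4400
p & ~r = a·b on (0.8600, 0.4400) = 0.3784
r | t = a + b − a·b on (0.5600, 0.9100) = 0.9604
(p & ~r) & (r | t) = a·b on (0.3784, 0.9604) = 0.3634
((q & ~q) & s) | ((p & ~r) & (r | t)) = a + b − a·b on (0.0094, 0.3634) = 0.3694

0.369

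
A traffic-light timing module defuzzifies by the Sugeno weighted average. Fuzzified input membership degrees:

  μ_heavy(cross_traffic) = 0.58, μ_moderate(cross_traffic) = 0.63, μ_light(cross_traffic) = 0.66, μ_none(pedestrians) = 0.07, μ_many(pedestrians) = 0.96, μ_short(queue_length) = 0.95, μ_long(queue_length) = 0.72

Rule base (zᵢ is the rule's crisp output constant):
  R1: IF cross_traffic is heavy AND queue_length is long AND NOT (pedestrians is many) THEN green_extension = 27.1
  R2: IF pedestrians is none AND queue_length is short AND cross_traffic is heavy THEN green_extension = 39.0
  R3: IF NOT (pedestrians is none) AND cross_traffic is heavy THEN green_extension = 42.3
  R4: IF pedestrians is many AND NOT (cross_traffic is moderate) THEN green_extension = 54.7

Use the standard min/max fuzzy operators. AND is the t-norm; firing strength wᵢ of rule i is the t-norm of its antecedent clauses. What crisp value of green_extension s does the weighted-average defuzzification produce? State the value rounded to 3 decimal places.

45.837

R1 (z=27.1): heavy=0.58, long=0.72, ¬many=1−0.96=0.04; AND[min(a, b)] → w = 0.04
R2 (z=39.0): none=0.07, short=0.95, heavy=0.58; AND[min(a, b)] → w = 0.07
R3 (z=42.3): ¬none=1−0.07=0.93, heavy=0.58; AND[min(a, b)] → w = 0.58
R4 (z=54.7): many=0.96, ¬moderate=1−0.63=0.37; AND[min(a, b)] → w = 0.37
Weighted average = (0.04·27.1 + 0.07·39.0 + 0.58·42.3 + 0.37·54.7) / (0.04 + 0.07 + 0.58 + 0.37)
  = 48.5870 / 1.0600 = 45.837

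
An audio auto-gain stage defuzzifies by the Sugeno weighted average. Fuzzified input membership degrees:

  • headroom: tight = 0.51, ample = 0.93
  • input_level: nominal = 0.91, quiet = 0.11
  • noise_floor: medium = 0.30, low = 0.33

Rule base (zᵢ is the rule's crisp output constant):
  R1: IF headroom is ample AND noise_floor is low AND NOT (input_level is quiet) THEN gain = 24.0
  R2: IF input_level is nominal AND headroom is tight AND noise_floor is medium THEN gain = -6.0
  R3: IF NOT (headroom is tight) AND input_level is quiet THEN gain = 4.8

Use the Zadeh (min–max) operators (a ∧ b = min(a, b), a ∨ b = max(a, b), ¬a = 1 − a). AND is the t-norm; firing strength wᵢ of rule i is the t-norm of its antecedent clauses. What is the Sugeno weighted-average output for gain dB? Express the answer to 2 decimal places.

8.98

R1 (z=24.0): ample=0.93, low=0.33, ¬quiet=1−0.11=0.89; AND[min(a, b)] → w = 0.33
R2 (z=-6.0): nominal=0.91, tight=0.51, medium=0.30; AND[min(a, b)] → w = 0.30
R3 (z=4.8): ¬tight=1−0.51=0.49, quiet=0.11; AND[min(a, b)] → w = 0.11
Weighted average = (0.33·24.0 + 0.30·-6.0 + 0.11·4.8) / (0.33 + 0.30 + 0.11)
  = 6.6480 / 0.7400 = 8.98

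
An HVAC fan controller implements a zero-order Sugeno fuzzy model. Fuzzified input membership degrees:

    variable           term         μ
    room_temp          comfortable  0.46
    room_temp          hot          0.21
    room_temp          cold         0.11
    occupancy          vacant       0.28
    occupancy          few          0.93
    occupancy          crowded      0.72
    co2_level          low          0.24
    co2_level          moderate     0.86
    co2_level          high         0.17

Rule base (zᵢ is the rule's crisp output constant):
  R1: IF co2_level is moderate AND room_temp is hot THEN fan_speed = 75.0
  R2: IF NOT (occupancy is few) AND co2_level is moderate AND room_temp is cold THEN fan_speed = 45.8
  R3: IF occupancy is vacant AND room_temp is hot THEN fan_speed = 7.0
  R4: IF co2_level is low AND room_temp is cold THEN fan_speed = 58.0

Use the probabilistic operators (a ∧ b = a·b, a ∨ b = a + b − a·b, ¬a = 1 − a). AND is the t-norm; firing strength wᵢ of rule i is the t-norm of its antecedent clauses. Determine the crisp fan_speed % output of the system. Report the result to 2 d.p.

R1 (z=75.0): moderate=0.86, hot=0.21; AND[a·b] → w = 0.1806
R2 (z=45.8): ¬few=1−0.93=0.07, moderate=0.86, cold=0.11; AND[a·b] → w = 0.0066
R3 (z=7.0): vacant=0.28, hot=0.21; AND[a·b] → w = 0.0588
R4 (z=58.0): low=0.24, cold=0.11; AND[a·b] → w = 0.0264
Weighted average = (0.1806·75.0 + 0.0066·45.8 + 0.0588·7.0 + 0.0264·58.0) / (0.1806 + 0.0066 + 0.0588 + 0.0264)
  = 15.7911 / 0.2724 = 57.97

57.97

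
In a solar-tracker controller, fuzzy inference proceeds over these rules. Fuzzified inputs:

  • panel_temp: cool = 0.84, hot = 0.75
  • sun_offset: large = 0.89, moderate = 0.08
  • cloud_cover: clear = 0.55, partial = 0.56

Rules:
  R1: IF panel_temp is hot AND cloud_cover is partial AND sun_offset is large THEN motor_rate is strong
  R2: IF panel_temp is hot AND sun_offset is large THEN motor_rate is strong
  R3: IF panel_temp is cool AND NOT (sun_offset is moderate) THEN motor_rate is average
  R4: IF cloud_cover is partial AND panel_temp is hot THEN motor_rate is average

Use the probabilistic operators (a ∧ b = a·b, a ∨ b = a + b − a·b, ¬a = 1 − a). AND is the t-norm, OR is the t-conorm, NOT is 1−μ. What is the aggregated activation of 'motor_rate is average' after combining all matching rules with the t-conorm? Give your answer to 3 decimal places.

R1: hot=0.75, partial=0.56, large=0.89; AND[a·b] → w = 0.3738
R2: hot=0.75, large=0.89; AND[a·b] → w = 0.6675
R3: cool=0.84, ¬moderate=1−0.08=0.92; AND[a·b] → w = 0.7728
R4: partial=0.56, hot=0.75; AND[a·b] → w = 0.4200
Rules with consequent 'average': {R3, R4} → strengths 0.7728, 0.4200
Aggregate via t-conorm [a + b − a·b]: 0.8682

0.868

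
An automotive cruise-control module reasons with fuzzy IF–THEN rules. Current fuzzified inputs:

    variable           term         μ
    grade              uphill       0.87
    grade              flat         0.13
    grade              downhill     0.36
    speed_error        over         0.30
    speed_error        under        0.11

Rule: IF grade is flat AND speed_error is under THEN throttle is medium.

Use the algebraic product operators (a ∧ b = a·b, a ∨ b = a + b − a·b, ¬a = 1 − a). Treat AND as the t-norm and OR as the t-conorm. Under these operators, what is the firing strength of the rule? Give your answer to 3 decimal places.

0.014

firing strength: flat=0.13, under=0.11; AND[a·b] → w = 0.0143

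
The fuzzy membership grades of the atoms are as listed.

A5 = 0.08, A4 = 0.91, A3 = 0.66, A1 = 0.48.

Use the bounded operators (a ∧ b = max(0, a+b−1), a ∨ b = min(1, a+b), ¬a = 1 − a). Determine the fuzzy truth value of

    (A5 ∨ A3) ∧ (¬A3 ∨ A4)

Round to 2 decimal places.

A5 ∨ A3 = min(1, a+b) on (0.08, 0.66) = 0.74
¬A3 = 1 − 0.66 = 0.34
¬A3 ∨ A4 = min(1, a+b) on (0.34, 0.91) = 1.00
(A5 ∨ A3) ∧ (¬A3 ∨ A4) = max(0, a+b−1) on (0.74, 1.00) = 0.74

0.74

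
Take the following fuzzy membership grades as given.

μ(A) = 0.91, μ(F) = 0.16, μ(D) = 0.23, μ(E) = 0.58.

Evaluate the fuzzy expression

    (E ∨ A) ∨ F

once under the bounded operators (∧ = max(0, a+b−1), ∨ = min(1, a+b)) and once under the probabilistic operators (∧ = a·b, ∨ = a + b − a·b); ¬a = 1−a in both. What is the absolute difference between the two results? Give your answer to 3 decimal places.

Under bounded:
  E ∨ A = min(1, a+b) on (0.58, 0.91) = 1.00
  (E ∨ A) ∨ F = min(1, a+b) on (1.00, 0.16) = 1.00
  → value = 1.0000
Under probabilistic:
  E ∨ A = a + b − a·b on (0.5800, 0.9100) = 0.9622
  (E ∨ A) ∨ F = a + b − a·b on (0.9622, 0.1600) = 0.9682
  → value = 0.9682
|1.0000 − 0.9682| = 0.032

0.032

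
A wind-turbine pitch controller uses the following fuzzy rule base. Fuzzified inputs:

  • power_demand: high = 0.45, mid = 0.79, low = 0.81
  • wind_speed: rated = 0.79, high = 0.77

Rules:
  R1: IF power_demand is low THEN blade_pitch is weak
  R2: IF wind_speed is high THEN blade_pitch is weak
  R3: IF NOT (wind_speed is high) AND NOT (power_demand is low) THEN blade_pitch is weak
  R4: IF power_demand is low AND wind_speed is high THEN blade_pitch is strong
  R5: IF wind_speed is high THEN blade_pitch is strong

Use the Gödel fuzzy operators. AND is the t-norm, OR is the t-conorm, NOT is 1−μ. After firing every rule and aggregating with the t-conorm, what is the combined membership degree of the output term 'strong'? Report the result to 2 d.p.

R1: low=0.81 → w = 0.81
R2: high=0.77 → w = 0.77
R3: ¬high=1−0.77=0.23, ¬low=1−0.81=0.19; AND[min(a, b)] → w = 0.19
R4: low=0.81, high=0.77; AND[min(a, b)] → w = 0.77
R5: high=0.77 → w = 0.77
Rules with consequent 'strong': {R4, R5} → strengths 0.77, 0.77
Aggregate via t-conorm [max(a, b)]: 0.77

0.77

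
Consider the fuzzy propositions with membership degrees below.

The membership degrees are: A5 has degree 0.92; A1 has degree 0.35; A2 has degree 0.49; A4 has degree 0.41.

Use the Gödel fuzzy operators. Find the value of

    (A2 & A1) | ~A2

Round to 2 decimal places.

A2 & A1 = min(a, b) on (0.49, 0.35) = 0.35
~A2 = 1 − 0.49 = 0.51
(A2 & A1) | ~A2 = max(a, b) on (0.35, 0.51) = 0.51

0.51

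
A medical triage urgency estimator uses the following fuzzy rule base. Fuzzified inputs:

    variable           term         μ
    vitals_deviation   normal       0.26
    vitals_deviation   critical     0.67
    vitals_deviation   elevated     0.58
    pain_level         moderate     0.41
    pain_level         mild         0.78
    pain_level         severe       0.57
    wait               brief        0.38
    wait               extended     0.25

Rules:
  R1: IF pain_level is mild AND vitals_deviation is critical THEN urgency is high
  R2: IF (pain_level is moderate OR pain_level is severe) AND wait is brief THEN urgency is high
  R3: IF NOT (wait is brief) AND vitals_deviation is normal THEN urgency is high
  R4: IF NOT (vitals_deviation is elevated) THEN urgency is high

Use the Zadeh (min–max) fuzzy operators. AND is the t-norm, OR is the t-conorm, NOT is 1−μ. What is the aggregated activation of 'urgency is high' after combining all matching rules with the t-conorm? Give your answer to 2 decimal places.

0.67

R1: mild=0.78, critical=0.67; AND[min(a, b)] → w = 0.67
R2: (moderate=0.41 OR severe=0.57) = 0.57; AND[min(a, b)] with brief=0.38 → w = 0.38
R3: ¬brief=1−0.38=0.62, normal=0.26; AND[min(a, b)] → w = 0.26
R4: ¬elevated=1−0.58=0.42 → w = 0.42
Rules with consequent 'high': {R1, R2, R3, R4} → strengths 0.67, 0.38, 0.26, 0.42
Aggregate via t-conorm [max(a, b)]: 0.67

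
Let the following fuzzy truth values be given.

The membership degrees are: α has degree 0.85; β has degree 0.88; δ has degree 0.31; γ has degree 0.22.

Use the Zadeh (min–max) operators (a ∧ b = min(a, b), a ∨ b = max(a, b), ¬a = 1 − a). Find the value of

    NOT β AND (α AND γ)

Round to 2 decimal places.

NOT β = 1 − 0.88 = 0.12
α AND γ = min(a, b) on (0.85, 0.22) = 0.22
NOT β AND (α AND γ) = min(a, b) on (0.12, 0.22) = 0.12

0.12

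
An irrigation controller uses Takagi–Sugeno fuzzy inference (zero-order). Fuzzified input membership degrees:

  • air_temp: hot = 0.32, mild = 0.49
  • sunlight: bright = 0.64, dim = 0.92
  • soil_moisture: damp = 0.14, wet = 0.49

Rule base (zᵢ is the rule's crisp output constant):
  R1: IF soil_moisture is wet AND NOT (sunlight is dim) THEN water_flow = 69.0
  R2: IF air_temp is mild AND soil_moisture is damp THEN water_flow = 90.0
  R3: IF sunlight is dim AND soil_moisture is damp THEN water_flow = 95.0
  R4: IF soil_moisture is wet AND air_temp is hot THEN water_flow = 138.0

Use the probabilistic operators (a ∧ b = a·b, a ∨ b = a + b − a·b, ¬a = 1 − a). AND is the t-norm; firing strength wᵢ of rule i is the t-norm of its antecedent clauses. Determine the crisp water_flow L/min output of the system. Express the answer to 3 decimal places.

108.676

R1 (z=69.0): wet=0.49, ¬dim=1−0.92=0.08; AND[a·b] → w = 0.0392
R2 (z=90.0): mild=0.49, damp=0.14; AND[a·b] → w = 0.0686
R3 (z=95.0): dim=0.92, damp=0.14; AND[a·b] → w = 0.1288
R4 (z=138.0): wet=0.49, hot=0.32; AND[a·b] → w = 0.1568
Weighted average = (0.0392·69.0 + 0.0686·90.0 + 0.1288·95.0 + 0.1568·138.0) / (0.0392 + 0.0686 + 0.1288 + 0.1568)
  = 42.7532 / 0.3934 = 108.676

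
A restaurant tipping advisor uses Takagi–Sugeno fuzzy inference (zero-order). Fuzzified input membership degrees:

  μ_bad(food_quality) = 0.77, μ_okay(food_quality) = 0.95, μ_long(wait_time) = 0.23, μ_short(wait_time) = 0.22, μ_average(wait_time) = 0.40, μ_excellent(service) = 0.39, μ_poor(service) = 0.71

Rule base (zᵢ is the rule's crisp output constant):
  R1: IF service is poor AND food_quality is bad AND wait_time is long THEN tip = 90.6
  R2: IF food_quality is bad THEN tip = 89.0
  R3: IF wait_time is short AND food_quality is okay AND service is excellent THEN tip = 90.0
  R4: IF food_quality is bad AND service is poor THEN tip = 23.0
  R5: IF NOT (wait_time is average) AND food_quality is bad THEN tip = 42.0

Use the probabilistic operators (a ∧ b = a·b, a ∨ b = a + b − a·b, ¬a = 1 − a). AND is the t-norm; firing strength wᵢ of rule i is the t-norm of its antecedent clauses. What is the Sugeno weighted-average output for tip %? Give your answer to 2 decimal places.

R1 (z=90.6): poor=0.71, bad=0.77, long=0.23; AND[a·b] → w = 0.1257
R2 (z=89.0): bad=0.77 → w = 0.7700
R3 (z=90.0): short=0.22, okay=0.95, excellent=0.39; AND[a·b] → w = 0.0815
R4 (z=23.0): bad=0.77, poor=0.71; AND[a·b] → w = 0.5467
R5 (z=42.0): ¬average=1−0.40=0.60, bad=0.77; AND[a·b] → w = 0.4620
Weighted average = (0.1257·90.6 + 0.7700·89.0 + 0.0815·90.0 + 0.5467·23.0 + 0.4620·42.0) / (0.1257 + 0.7700 + 0.0815 + 0.5467 + 0.4620)
  = 119.2361 / 1.9860 = 60.04

60.04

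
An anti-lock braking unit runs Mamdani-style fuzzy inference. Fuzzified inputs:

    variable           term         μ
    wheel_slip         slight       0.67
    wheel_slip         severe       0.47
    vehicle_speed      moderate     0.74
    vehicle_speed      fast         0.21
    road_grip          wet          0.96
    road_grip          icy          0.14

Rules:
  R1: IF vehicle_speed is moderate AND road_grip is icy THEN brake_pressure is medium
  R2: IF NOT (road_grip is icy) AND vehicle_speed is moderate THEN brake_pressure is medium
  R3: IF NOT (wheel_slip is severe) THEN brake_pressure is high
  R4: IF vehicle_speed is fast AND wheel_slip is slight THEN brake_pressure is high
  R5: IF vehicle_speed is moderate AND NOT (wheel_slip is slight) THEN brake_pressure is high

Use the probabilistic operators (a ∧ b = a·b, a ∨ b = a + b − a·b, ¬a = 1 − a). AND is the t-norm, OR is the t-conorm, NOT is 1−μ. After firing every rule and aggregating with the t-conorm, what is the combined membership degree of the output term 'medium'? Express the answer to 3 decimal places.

0.674

R1: moderate=0.74, icy=0.14; AND[a·b] → w = 0.1036
R2: ¬icy=1−0.14=0.86, moderate=0.74; AND[a·b] → w = 0.6364
R3: ¬severe=1−0.47=0.53 → w = 0.5300
R4: fast=0.21, slight=0.67; AND[a·b] → w = 0.1407
R5: moderate=0.74, ¬slight=1−0.67=0.33; AND[a·b] → w = 0.2442
Rules with consequent 'medium': {R1, R2} → strengths 0.1036, 0.6364
Aggregate via t-conorm [a + b − a·b]: 0.6741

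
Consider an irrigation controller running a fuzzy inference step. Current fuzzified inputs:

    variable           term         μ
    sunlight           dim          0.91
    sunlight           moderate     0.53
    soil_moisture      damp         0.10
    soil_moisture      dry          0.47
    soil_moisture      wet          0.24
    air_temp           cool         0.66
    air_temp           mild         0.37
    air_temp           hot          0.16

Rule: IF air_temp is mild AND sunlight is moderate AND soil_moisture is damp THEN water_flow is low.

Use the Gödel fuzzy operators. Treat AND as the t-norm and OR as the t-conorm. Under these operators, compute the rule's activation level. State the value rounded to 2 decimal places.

0.10

firing strength: mild=0.37, moderate=0.53, damp=0.10; AND[min(a, b)] → w = 0.10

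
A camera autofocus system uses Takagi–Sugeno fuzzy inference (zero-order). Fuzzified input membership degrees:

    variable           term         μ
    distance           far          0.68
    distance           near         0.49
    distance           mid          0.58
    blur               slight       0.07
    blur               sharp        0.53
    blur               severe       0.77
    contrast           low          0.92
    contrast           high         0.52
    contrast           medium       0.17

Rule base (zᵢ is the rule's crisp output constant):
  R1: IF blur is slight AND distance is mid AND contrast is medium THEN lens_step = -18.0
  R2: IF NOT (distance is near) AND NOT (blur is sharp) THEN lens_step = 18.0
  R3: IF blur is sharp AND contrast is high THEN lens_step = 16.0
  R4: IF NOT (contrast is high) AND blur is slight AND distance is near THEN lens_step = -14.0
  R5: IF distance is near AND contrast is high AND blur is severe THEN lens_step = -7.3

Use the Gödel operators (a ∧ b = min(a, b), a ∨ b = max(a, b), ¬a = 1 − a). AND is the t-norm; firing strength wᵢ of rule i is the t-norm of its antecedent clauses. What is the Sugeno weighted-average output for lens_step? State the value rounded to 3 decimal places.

6.767

R1 (z=-18.0): slight=0.07, mid=0.58, medium=0.17; AND[min(a, b)] → w = 0.07
R2 (z=18.0): ¬near=1−0.49=0.51, ¬sharp=1−0.53=0.47; AND[min(a, b)] → w = 0.47
R3 (z=16.0): sharp=0.53, high=0.52; AND[min(a, b)] → w = 0.52
R4 (z=-14.0): ¬high=1−0.52=0.48, slight=0.07, near=0.49; AND[min(a, b)] → w = 0.07
R5 (z=-7.3): near=0.49, high=0.52, severe=0.77; AND[min(a, b)] → w = 0.49
Weighted average = (0.07·-18.0 + 0.47·18.0 + 0.52·16.0 + 0.07·-14.0 + 0.49·-7.3) / (0.07 + 0.47 + 0.52 + 0.07 + 0.49)
  = 10.9630 / 1.6200 = 6.767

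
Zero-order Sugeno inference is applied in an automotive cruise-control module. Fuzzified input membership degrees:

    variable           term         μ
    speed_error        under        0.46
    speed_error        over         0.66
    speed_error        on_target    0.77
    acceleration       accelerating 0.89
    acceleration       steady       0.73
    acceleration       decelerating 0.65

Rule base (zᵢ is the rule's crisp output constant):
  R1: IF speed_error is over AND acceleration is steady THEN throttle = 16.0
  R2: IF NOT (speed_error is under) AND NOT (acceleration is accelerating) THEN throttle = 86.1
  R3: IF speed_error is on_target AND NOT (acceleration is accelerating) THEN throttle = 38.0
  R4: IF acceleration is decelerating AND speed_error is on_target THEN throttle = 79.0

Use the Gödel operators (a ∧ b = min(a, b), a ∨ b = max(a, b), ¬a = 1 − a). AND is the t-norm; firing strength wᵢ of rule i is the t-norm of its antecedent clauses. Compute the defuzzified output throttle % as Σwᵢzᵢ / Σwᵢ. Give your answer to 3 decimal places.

49.386

R1 (z=16.0): over=0.66, steady=0.73; AND[min(a, b)] → w = 0.66
R2 (z=86.1): ¬under=1−0.46=0.54, ¬accelerating=1−0.89=0.11; AND[min(a, b)] → w = 0.11
R3 (z=38.0): on_target=0.77, ¬accelerating=1−0.89=0.11; AND[min(a, b)] → w = 0.11
R4 (z=79.0): decelerating=0.65, on_target=0.77; AND[min(a, b)] → w = 0.65
Weighted average = (0.66·16.0 + 0.11·86.1 + 0.11·38.0 + 0.65·79.0) / (0.66 + 0.11 + 0.11 + 0.65)
  = 75.5610 / 1.5300 = 49.386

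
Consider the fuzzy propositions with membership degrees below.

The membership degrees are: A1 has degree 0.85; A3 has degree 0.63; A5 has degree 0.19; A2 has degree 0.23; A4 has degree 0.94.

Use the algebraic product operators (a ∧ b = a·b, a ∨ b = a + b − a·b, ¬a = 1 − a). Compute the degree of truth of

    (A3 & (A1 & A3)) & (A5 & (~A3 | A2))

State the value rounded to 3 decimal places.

A1 & A3 = a·b on (0.8500, 0.6300) = 0.5355
A3 & (A1 & A3) = a·b on (0.6300, 0.5355) = 0.3374
~A3 = 1 − 0.6300 = 0.3700
~A3 | A2 = a + b − a·b on (0.3700, 0.2300) = 0.5149
A5 & (~A3 | A2) = a·b on (0.1900, 0.5149) = 0.0978
(A3 & (A1 & A3)) & (A5 & (~A3 | A2)) = a·b on (0.3374, 0.0978) = 0.0330

0.033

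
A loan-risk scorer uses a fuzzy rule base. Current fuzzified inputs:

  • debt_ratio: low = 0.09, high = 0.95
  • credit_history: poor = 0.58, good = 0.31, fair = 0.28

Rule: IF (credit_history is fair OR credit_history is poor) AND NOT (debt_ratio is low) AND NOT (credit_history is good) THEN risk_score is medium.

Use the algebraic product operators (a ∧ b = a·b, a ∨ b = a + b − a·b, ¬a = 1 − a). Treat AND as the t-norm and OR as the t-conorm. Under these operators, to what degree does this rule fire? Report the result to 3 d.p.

firing strength: (fair=0.28 OR poor=0.58) = 0.6976; AND[a·b] with ¬low=1−0.09=0.91, ¬good=1−0.31=0.69 → w = 0.4380

0.438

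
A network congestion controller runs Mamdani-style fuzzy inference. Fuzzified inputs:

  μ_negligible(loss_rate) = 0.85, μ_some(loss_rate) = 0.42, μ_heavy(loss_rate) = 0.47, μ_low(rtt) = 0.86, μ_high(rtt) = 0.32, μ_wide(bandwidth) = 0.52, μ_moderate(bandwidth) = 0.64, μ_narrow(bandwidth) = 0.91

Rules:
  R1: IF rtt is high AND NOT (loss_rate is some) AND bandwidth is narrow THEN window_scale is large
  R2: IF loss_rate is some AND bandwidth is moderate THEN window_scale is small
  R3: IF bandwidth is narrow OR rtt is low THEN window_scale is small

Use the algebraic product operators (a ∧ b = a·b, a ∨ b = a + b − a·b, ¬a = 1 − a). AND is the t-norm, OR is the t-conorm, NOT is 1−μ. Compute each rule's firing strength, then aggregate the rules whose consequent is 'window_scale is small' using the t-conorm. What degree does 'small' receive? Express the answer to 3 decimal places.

R1: high=0.32, ¬some=1−0.42=0.58, narrow=0.91; AND[a·b] → w = 0.1689
R2: some=0.42, moderate=0.64; AND[a·b] → w = 0.2688
R3: narrow=0.91, low=0.86; OR[a + b − a·b] → w = 0.9874
Rules with consequent 'small': {R2, R3} → strengths 0.2688, 0.9874
Aggregate via t-conorm [a + b − a·b]: 0.9908

0.991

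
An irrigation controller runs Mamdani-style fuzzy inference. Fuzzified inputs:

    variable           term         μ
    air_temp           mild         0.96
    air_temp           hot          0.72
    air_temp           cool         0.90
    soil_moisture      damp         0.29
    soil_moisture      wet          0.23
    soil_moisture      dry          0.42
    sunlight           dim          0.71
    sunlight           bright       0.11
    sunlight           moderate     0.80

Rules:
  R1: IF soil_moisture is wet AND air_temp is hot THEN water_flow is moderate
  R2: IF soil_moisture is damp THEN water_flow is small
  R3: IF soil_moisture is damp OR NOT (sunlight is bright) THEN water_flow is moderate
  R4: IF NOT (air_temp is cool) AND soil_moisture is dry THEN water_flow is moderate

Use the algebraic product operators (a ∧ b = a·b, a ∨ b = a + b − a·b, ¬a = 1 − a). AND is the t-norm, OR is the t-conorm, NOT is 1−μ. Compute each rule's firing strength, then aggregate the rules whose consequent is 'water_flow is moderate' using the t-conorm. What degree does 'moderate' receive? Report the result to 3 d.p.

0.938

R1: wet=0.23, hot=0.72; AND[a·b] → w = 0.1656
R2: damp=0.29 → w = 0.2900
R3: damp=0.29, ¬bright=1−0.11=0.89; OR[a + b − a·b] → w = 0.9219
R4: ¬cool=1−0.90=0.10, dry=0.42; AND[a·b] → w = 0.0420
Rules with consequent 'moderate': {R1, R3, R4} → strengths 0.1656, 0.9219, 0.0420
Aggregate via t-conorm [a + b − a·b]: 0.9376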